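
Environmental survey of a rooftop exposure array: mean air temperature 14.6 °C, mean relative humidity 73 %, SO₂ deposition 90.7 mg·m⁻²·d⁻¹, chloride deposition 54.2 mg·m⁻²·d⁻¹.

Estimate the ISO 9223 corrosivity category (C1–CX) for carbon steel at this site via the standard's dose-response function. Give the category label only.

carbon steel: f(T) = -0.054·(T−10) [T>10 °C] = -0.2484
  sulphur-dioxide contribution → 61.96 μm/a
  chloride contribution → 24.18 μm/a
  total first-year rate 86.14 μm/a
Category bounds: 80…200 μm/a bracket r_corr ⇒ C5

C5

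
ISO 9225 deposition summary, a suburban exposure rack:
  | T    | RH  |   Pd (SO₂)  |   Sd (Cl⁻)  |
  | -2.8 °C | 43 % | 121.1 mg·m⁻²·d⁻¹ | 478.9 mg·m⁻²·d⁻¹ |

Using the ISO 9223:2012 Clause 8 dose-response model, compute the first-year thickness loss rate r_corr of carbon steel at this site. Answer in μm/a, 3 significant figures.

r_corr = 24.7 μm/a

carbon steel: f(T) = +0.150·(T−10) [T≤10 °C] = -1.9200
  SO₂ term: 1.77·121.1^0.52·exp(0.02·43-1.9200) = 7.428
  Cl⁻ term: 0.102·478.9^0.62·exp(0.033·43+0.04·-2.8) = 17.3
  sum: 7.428 + 17.3 → r_corr = 24.72 μm/a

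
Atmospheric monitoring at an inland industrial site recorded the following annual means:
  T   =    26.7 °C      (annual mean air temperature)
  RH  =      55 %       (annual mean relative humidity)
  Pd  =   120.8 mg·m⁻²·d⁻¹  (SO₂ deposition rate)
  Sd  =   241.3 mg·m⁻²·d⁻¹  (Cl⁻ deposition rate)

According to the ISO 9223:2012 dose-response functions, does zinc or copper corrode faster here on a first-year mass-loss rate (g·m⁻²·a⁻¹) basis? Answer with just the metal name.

zinc: T>10 °C ⇒ hinge -0.071·(26.7−10) = -1.1857
  sulphur-dioxide contribution → 0.4079 μm/a
  chloride contribution → 5.995 μm/a
  ⇒ r_corr(zinc) = 6.403 μm/a
  mass loss = 6.403 μm/a × 7.14 g/cm³ = 45.72 g·m⁻²·a⁻¹
copper: f(T) = -0.080·(T−10) [T>10 °C] = -1.3360
  sulphur-dioxide contribution → 0.1244 μm/a
  chloride contribution → 1.208 μm/a
  ⇒ r_corr(copper) = 1.332 μm/a
  mass loss = 1.332 μm/a × 8.96 g/cm³ = 11.94 g·m⁻²·a⁻¹
Ordering by g·m⁻²·a⁻¹: zinc (45.7) > copper (11.9)

zinc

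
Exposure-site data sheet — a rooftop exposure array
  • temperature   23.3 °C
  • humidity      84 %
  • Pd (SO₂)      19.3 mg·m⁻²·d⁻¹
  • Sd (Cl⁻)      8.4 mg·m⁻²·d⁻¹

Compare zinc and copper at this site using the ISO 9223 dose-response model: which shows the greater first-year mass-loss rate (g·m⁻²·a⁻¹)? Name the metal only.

copper

zinc: f(T) = -0.071·(T−10) [T>10 °C] = -0.9443
  Pd branch = 0.0129·Pd^0.44·e^(0.046·RH+f) = 0.8795 μm/a
  Sd branch = 0.0175·Sd^0.57·e^(0.008·RH+0.085·T) = 0.8353 μm/a
  r_corr = 0.8795 + 0.8353 = 1.715 μm/a
  mass loss = 1.715 μm/a × 7.14 g/cm³ = 12.24 g·m⁻²·a⁻¹
copper: temperature factor f = -0.080·(13.3) = -1.0640
  Pd branch = 0.0053·Pd^0.26·e^(0.059·RH+f) = 0.5608 μm/a
  Cl⁻ term: 0.01025·8.4^0.27·exp(0.036·84+0.049·23.3) = 1.173
  sum: 0.5608 + 1.173 → r_corr = 1.734 μm/a
  mass loss = 1.734 μm/a × 8.96 g/cm³ = 15.54 g·m⁻²·a⁻¹
Ordering by g·m⁻²·a⁻¹: copper (15.5) > zinc (12.2)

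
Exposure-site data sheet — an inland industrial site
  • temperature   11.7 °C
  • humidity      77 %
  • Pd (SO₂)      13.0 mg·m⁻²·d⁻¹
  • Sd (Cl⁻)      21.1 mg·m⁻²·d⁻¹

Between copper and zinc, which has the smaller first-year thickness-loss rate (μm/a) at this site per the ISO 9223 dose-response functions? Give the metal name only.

copper

copper: f(T) = -0.080·(T−10) [T>10 °C] = -0.1360
  SO₂ term: 0.0053·13.0^0.26·exp(0.059·77-0.1360) = 0.8469
  Cl⁻ term: 0.01025·21.1^0.27·exp(0.036·77+0.049·11.7) = 0.6624
  r_corr = 0.8469 + 0.6624 = 1.509 μm/a
zinc: T>10 °C ⇒ hinge -0.071·(11.7−10) = -0.1207
  SO₂ term: 0.0129·13.0^0.44·exp(0.046·77-0.1207) = 1.221
  Cl⁻ term: 0.0175·21.1^0.57·exp(0.008·77+0.085·11.7) = 0.4981
  r_corr = 1.221 + 0.4981 = 1.719 μm/a
Ordering by μm/a: zinc (1.72) > copper (1.51)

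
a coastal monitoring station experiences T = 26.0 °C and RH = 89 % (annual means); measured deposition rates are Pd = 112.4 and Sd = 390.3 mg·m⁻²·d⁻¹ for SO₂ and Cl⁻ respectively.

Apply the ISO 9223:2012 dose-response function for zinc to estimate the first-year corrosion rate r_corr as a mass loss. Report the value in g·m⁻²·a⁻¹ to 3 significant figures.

r_corr = 83.8 g·m⁻²·a⁻¹

zinc: temperature factor f = -0.071·(16.0) = -1.1360
  Pd branch = 0.0129·Pd^0.44·e^(0.046·RH+f) = 1.984 μm/a
  Sd branch = 0.0175·Sd^0.57·e^(0.008·RH+0.085·T) = 9.753 μm/a
  sum: 1.984 + 9.753 → r_corr = 11.74 μm/a
Convert to mass loss: 11.74 μm/a × 7.14 g/cm³ = 83.8 g·m⁻²·a⁻¹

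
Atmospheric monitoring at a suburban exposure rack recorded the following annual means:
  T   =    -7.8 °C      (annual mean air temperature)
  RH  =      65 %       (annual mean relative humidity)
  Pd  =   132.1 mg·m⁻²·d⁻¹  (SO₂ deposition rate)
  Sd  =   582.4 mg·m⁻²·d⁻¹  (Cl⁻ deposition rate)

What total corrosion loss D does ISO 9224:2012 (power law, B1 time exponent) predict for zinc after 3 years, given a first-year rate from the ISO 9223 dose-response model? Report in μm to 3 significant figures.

D(3) = 4.13 μm

zinc: f(T) = +0.038·(T−10) [T≤10 °C] = -0.6764
  sulphur-dioxide contribution → 1.118 μm/a
  chloride contribution → 0.5716 μm/a
  total first-year rate 1.69 μm/a
Power-law: D(3) = r_corr · 3^0.813
  D(3) = 1.69 × 3^0.813 = 1.69 × 2.443 = 4.128 μm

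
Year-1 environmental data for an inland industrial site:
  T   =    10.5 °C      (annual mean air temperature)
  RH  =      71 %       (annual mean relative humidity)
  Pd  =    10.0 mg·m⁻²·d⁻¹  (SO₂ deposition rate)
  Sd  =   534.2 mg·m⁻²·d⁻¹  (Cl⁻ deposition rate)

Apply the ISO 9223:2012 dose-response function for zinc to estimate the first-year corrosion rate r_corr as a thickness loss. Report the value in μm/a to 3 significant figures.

zinc: temperature factor f = -0.071·(0.5) = -0.0355
  Pd branch = 0.0129·Pd^0.44·e^(0.046·RH+f) = 0.8986 μm/a
  Sd branch = 0.0175·Sd^0.57·e^(0.008·RH+0.085·T) = 2.705 μm/a
  sum: 0.8986 + 2.705 → r_corr = 3.603 μm/a

r_corr = 3.60 μm/a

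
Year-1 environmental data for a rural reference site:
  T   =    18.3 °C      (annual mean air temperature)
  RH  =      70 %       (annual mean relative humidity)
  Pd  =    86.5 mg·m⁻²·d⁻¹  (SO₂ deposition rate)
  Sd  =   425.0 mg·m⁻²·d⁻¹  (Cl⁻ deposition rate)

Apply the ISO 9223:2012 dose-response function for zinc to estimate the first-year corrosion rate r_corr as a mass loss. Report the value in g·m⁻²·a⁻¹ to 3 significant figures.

zinc: f(T) = -0.071·(T−10) [T>10 °C] = -0.5893
  SO₂ term: 0.0129·86.5^0.44·exp(0.046·70-0.5893) = 1.275
  Cl⁻ term: 0.0175·425.0^0.57·exp(0.008·70+0.085·18.3) = 4.571
  r_corr = 1.275 + 4.571 = 5.845 μm/a
Convert to mass loss: 5.845 μm/a × 7.14 g/cm³ = 41.73 g·m⁻²·a⁻¹

r_corr = 41.7 g·m⁻²·a⁻¹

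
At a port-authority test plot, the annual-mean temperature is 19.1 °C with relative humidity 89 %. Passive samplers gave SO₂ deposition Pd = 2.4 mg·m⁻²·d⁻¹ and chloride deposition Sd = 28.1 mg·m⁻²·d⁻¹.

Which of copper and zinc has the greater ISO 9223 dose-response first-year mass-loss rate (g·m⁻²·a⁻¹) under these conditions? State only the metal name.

copper: f(T) = -0.080·(T−10) [T>10 °C] = -0.7280
  sulphur-dioxide contribution → 0.613 μm/a
  chloride contribution → 1.584 μm/a
  ⇒ r_corr(copper) = 2.197 μm/a
  mass loss = 2.197 μm/a × 8.96 g/cm³ = 19.69 g·m⁻²·a⁻¹
zinc: T>10 °C ⇒ hinge -0.071·(19.1−10) = -0.6461
  sulphur-dioxide contribution → 0.5961 μm/a
  chloride contribution → 1.211 μm/a
  ⇒ r_corr(zinc) = 1.807 μm/a
  mass loss = 1.807 μm/a × 7.14 g/cm³ = 12.9 g·m⁻²·a⁻¹
Ordering by g·m⁻²·a⁻¹: copper (19.7) > zinc (12.9)

copper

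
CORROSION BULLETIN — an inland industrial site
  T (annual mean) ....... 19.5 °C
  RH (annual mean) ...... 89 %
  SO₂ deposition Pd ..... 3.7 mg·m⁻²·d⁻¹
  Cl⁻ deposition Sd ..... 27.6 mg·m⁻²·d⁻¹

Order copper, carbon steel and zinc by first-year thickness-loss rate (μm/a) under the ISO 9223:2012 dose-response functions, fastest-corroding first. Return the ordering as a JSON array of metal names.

["carbon steel", "copper", "zinc"]

copper: f(T) = -0.080·(T−10) [T>10 °C] = -0.7600
  Pd branch = 0.0053·Pd^0.26·e^(0.059·RH+f) = 0.6644 μm/a
  Cl⁻ term: 0.01025·27.6^0.27·exp(0.036·89+0.049·19.5) = 1.608
  sum: 0.6644 + 1.608 → r_corr = 2.272 μm/a
carbon steel: temperature factor f = -0.054·(9.5) = -0.5130
  SO₂ term: 1.77·3.7^0.52·exp(0.02·89-0.5130) = 12.41
  Cl⁻ term: 0.102·27.6^0.62·exp(0.033·89+0.04·19.5) = 32.83
  r_corr = 12.41 + 32.83 = 45.24 μm/a
zinc: T>10 °C ⇒ hinge -0.071·(19.5−10) = -0.6745
  Pd branch = 0.0129·Pd^0.44·e^(0.046·RH+f) = 0.7009 μm/a
  Sd branch = 0.0175·Sd^0.57·e^(0.008·RH+0.085·T) = 1.24 μm/a
  sum: 0.7009 + 1.24 → r_corr = 1.941 μm/a
Ordering by μm/a: carbon steel (45.2) > copper (2.27) > zinc (1.94)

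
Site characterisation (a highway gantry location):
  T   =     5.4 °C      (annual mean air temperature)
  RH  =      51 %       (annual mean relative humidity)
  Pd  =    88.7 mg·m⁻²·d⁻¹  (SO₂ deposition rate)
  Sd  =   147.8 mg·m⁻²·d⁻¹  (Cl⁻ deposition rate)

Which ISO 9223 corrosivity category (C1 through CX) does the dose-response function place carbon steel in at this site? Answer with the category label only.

carbon steel: T≤10 °C ⇒ hinge +0.150·(5.4−10) = -0.6900
  sulphur-dioxide contribution → 25.36 μm/a
  chloride contribution → 15.08 μm/a
  total first-year rate 40.45 μm/a
Category bounds: 25…50 μm/a bracket r_corr ⇒ C3

C3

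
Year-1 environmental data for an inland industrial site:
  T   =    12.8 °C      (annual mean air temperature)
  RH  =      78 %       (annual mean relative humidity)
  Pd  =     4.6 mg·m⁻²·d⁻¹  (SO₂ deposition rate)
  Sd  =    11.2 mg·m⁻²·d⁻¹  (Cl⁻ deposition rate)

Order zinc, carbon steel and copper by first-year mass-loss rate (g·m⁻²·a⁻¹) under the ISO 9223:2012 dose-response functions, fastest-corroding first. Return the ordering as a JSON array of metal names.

["carbon steel", "copper", "zinc"]

zinc: T>10 °C ⇒ hinge -0.071·(12.8−10) = -0.1988
  Pd branch = 0.0129·Pd^0.44·e^(0.046·RH+f) = 0.7484 μm/a
  Sd branch = 0.0175·Sd^0.57·e^(0.008·RH+0.085·T) = 0.3842 μm/a
  r_corr = 0.7484 + 0.3842 = 1.133 μm/a
  mass loss = 1.133 μm/a × 7.14 g/cm³ = 8.087 g·m⁻²·a⁻¹
carbon steel: f(T) = -0.054·(T−10) [T>10 °C] = -0.1512
  Pd branch = 1.77·Pd^0.52·e^(0.02·RH+f) = 16.01 μm/a
  Sd branch = 0.102·Sd^0.62·e^(0.033·RH+0.04·T) = 9.985 μm/a
  sum: 16.01 + 9.985 → r_corr = 26 μm/a
  mass loss = 26 μm/a × 7.85 g/cm³ = 204.1 g·m⁻²·a⁻¹
copper: T>10 °C ⇒ hinge -0.080·(12.8−10) = -0.2240
  Pd branch = 0.0053·Pd^0.26·e^(0.059·RH+f) = 0.628 μm/a
  Cl⁻ term: 0.01025·11.2^0.27·exp(0.036·78+0.049·12.8) = 0.6108
  sum: 0.628 + 0.6108 → r_corr = 1.239 μm/a
  mass loss = 1.239 μm/a × 8.96 g/cm³ = 11.1 g·m⁻²·a⁻¹
Ordering by g·m⁻²·a⁻¹: carbon steel (204) > copper (11.1) > zinc (8.09)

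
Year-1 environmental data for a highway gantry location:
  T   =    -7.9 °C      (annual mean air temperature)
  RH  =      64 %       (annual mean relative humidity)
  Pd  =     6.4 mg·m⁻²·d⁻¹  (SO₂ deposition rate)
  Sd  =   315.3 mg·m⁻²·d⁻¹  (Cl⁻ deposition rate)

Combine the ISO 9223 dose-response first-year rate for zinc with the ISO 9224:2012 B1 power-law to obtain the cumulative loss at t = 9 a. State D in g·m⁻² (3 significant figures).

D(9) = 28.9 g·m⁻²

zinc: f(T) = +0.038·(T−10) [T≤10 °C] = -0.6802
  SO₂ term: 0.0129·6.4^0.44·exp(0.046·64-0.6802) = 0.2808
  Sd branch = 0.0175·Sd^0.57·e^(0.008·RH+0.085·T) = 0.3963 μm/a
  sum: 0.2808 + 0.3963 → r_corr = 0.6772 μm/a
ISO 9224: D(t) = r_corr · t^b with b = 0.813 (zinc, B1)
  D(9) = 0.6772 × 9^0.813 = 0.6772 × 5.968 = 4.041 μm
  Mass loss = 4.041 μm × 7.14 g/cm³ = 28.85 g·m⁻²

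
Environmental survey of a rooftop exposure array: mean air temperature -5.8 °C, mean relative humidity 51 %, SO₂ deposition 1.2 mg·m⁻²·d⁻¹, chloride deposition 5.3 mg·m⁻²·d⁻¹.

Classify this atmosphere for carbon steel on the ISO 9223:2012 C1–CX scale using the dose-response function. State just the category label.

C2

carbon steel: temperature factor f = +0.150·(-15.8) = -2.3700
  Pd branch = 1.77·Pd^0.52·e^(0.02·RH+f) = 0.5045 μm/a
  Cl⁻ term: 0.102·5.3^0.62·exp(0.033·51+0.04·-5.8) = 1.224
  sum: 0.5045 + 1.224 → r_corr = 1.729 μm/a
ISO 9223 Table 2 (carbon steel): 1.3 < 1.73 ≤ 25 μm/a ⇒ C2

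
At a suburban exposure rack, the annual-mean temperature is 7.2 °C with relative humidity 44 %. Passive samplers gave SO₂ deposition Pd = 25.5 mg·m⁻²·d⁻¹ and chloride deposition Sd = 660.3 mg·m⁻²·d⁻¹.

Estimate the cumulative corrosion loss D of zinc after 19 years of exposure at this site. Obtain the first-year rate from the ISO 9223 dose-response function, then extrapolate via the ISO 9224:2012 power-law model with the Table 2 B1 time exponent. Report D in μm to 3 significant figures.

zinc: f(T) = +0.038·(T−10) [T≤10 °C] = -0.1064
  sulphur-dioxide contribution → 0.365 μm/a
  chloride contribution → 1.858 μm/a
  total first-year rate 2.223 μm/a
ISO 9224: D(t) = r_corr · t^b with b = 0.813 (zinc, B1)
  D(19) = 2.223 × 19^0.813 = 2.223 × 10.96 = 24.35 μm

D(19) = 24.3 μm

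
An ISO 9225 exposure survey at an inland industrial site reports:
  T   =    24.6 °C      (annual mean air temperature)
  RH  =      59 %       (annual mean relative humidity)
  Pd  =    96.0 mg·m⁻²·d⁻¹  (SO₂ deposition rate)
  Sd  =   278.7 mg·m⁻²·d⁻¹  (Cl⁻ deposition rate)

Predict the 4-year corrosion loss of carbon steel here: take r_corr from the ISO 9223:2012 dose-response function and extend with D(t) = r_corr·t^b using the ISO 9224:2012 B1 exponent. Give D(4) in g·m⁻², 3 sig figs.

D(4) = 1.47e+03 g·m⁻²

carbon steel: T>10 °C ⇒ hinge -0.054·(24.6−10) = -0.7884
  SO₂ term: 1.77·96.0^0.52·exp(0.02·59-0.7884) = 28.11
  Cl⁻ term: 0.102·278.7^0.62·exp(0.033·59+0.04·24.6) = 62.73
  sum: 28.11 + 62.73 → r_corr = 90.84 μm/a
Long-term exponent b (ISO 9224 Table 2, B1) = 0.523
  D(4) = 90.84 × 4^0.523 = 90.84 × 2.065 = 187.6 μm
  Mass loss = 187.6 μm × 7.85 g/cm³ = 1472 g·m⁻²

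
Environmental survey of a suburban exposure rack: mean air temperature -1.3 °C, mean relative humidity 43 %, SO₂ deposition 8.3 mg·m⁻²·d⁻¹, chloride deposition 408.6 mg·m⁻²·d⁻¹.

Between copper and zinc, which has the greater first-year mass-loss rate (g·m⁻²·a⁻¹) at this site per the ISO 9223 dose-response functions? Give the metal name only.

zinc

copper: T≤10 °C ⇒ hinge +0.126·(-1.3−10) = -1.4238
  SO₂ term: 0.0053·8.3^0.26·exp(0.059·43-1.4238) = 0.02797
  Cl⁻ term: 0.01025·408.6^0.27·exp(0.036·43+0.049·-1.3) = 0.2293
  sum: 0.02797 + 0.2293 → r_corr = 0.2573 μm/a
  mass loss = 0.2573 μm/a × 8.96 g/cm³ = 2.305 g·m⁻²·a⁻¹
zinc: T≤10 °C ⇒ hinge +0.038·(-1.3−10) = -0.4294
  SO₂ term: 0.0129·8.3^0.44·exp(0.046·43-0.4294) = 0.154
  Cl⁻ term: 0.0175·408.6^0.57·exp(0.008·43+0.085·-1.3) = 0.6806
  sum: 0.154 + 0.6806 → r_corr = 0.8346 μm/a
  mass loss = 0.8346 μm/a × 7.14 g/cm³ = 5.959 g·m⁻²·a⁻¹
Ordering by g·m⁻²·a⁻¹: zinc (5.96) > copper (2.31)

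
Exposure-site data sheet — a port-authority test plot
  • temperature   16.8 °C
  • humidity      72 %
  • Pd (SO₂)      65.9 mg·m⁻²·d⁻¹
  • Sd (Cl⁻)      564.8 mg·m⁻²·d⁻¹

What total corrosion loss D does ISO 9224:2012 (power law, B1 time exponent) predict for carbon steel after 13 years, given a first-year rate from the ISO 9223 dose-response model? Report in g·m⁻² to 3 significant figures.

carbon steel: f(T) = -0.054·(T−10) [T>10 °C] = -0.3672
  SO₂ term: 1.77·65.9^0.52·exp(0.02·72-0.3672) = 45.68
  Sd branch = 0.102·Sd^0.62·e^(0.033·RH+0.04·T) = 109.3 μm/a
  sum: 45.68 + 109.3 → r_corr = 154.9 μm/a
ISO 9224: D(t) = r_corr · t^b with b = 0.523 (carbon steel, B1)
  D(13) = 154.9 × 13^0.523 = 154.9 × 3.825 = 592.6 μm
  Mass loss = 592.6 μm × 7.85 g/cm³ = 4652 g·m⁻²

D(13) = 4.65e+03 g·m⁻²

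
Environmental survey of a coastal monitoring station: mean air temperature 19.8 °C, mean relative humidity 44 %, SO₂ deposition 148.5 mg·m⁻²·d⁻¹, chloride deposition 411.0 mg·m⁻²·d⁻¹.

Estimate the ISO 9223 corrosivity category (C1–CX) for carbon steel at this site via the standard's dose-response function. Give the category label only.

C4

carbon steel: T>10 °C ⇒ hinge -0.054·(19.8−10) = -0.5292
  SO₂ term: 1.77·148.5^0.52·exp(0.02·44-0.5292) = 33.85
  Sd branch = 0.102·Sd^0.62·e^(0.033·RH+0.04·T) = 40.15 μm/a
  r_corr = 33.85 + 40.15 = 74.01 μm/a
74 μm/a falls in (50, 80] for carbon steel → category C4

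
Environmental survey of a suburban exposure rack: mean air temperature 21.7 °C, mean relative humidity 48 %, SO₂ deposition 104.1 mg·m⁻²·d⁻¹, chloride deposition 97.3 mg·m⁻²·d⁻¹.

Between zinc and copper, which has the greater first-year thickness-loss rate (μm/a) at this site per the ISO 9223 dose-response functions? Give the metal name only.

zinc

zinc: T>10 °C ⇒ hinge -0.071·(21.7−10) = -0.8307
  sulphur-dioxide contribution → 0.3948 μm/a
  chloride contribution → 2.208 μm/a
  ⇒ r_corr(zinc) = 2.603 μm/a
copper: T>10 °C ⇒ hinge -0.080·(21.7−10) = -0.9360
  sulphur-dioxide contribution → 0.1181 μm/a
  chloride contribution → 0.5751 μm/a
  total first-year rate 0.6932 μm/a
Ordering by μm/a: zinc (2.6) > copper (0.693)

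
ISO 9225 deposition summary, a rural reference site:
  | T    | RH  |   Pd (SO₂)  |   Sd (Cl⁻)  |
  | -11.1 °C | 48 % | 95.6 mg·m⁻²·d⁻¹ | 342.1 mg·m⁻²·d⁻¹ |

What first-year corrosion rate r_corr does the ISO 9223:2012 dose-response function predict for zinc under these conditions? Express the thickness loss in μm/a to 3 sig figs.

zinc: T≤10 °C ⇒ hinge +0.038·(-11.1−10) = -0.8018
  Pd branch = 0.0129·Pd^0.44·e^(0.046·RH+f) = 0.3915 μm/a
  Cl⁻ term: 0.0175·342.1^0.57·exp(0.008·48+0.085·-11.1) = 0.2783
  r_corr = 0.3915 + 0.2783 = 0.6698 μm/a

r_corr = 0.670 μm/a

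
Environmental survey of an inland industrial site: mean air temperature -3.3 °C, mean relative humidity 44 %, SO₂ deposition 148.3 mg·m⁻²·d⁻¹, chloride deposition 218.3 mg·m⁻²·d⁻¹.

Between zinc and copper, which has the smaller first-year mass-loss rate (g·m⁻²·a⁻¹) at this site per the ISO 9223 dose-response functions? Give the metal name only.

copper

zinc: T≤10 °C ⇒ hinge +0.038·(-3.3−10) = -0.5054
  SO₂ term: 0.0129·148.3^0.44·exp(0.046·44-0.5054) = 0.5314
  Cl⁻ term: 0.0175·218.3^0.57·exp(0.008·44+0.085·-3.3) = 0.4049
  sum: 0.5314 + 0.4049 → r_corr = 0.9363 μm/a
  mass loss = 0.9363 μm/a × 7.14 g/cm³ = 6.685 g·m⁻²·a⁻¹
copper: f(T) = +0.126·(T−10) [T≤10 °C] = -1.6758
  Pd branch = 0.0053·Pd^0.26·e^(0.059·RH+f) = 0.0488 μm/a
  Sd branch = 0.01025·Sd^0.27·e^(0.036·RH+0.049·T) = 0.182 μm/a
  r_corr = 0.0488 + 0.182 = 0.2308 μm/a
  mass loss = 0.2308 μm/a × 8.96 g/cm³ = 2.068 g·m⁻²·a⁻¹
Ordering by g·m⁻²·a⁻¹: zinc (6.69) > copper (2.07)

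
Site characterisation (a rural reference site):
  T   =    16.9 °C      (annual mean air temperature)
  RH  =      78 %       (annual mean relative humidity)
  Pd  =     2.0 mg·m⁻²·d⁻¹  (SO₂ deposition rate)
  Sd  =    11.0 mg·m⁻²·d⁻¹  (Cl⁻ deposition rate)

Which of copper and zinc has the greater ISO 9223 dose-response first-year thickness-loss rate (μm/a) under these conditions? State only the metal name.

copper: T>10 °C ⇒ hinge -0.080·(16.9−10) = -0.5520
  SO₂ term: 0.0053·2.0^0.26·exp(0.059·78-0.5520) = 0.3643
  Sd branch = 0.01025·Sd^0.27·e^(0.036·RH+0.049·T) = 0.7431 μm/a
  r_corr = 0.3643 + 0.7431 = 1.107 μm/a
zinc: f(T) = -0.071·(T−10) [T>10 °C] = -0.4899
  SO₂ term: 0.0129·2.0^0.44·exp(0.046·78-0.4899) = 0.3877
  Sd branch = 0.0175·Sd^0.57·e^(0.008·RH+0.085·T) = 0.5389 μm/a
  sum: 0.3877 + 0.5389 → r_corr = 0.9266 μm/a
Ordering by μm/a: copper (1.11) > zinc (0.927)

copper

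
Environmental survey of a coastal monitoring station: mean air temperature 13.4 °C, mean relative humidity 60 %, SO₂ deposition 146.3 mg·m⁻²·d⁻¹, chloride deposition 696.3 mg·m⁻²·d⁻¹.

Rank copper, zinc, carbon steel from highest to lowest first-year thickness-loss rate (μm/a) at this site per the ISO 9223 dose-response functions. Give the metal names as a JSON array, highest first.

["carbon steel", "zinc", "copper"]

copper: f(T) = -0.080·(T−10) [T>10 °C] = -0.2720
  Pd branch = 0.0053·Pd^0.26·e^(0.059·RH+f) = 0.5088 μm/a
  Sd branch = 0.01025·Sd^0.27·e^(0.036·RH+0.049·T) = 1.003 μm/a
  sum: 0.5088 + 1.003 → r_corr = 1.512 μm/a
zinc: T>10 °C ⇒ hinge -0.071·(13.4−10) = -0.2414
  SO₂ term: 0.0129·146.3^0.44·exp(0.046·60-0.2414) = 1.436
  Cl⁻ term: 0.0175·696.3^0.57·exp(0.008·60+0.085·13.4) = 3.686
  sum: 1.436 + 3.686 → r_corr = 5.122 μm/a
carbon steel: f(T) = -0.054·(T−10) [T>10 °C] = -0.1836
  Pd branch = 1.77·Pd^0.52·e^(0.02·RH+f) = 65.36 μm/a
  Sd branch = 0.102·Sd^0.62·e^(0.033·RH+0.04·T) = 73.08 μm/a
  sum: 65.36 + 73.08 → r_corr = 138.4 μm/a
Ordering by μm/a: carbon steel (138) > zinc (5.12) > copper (1.51)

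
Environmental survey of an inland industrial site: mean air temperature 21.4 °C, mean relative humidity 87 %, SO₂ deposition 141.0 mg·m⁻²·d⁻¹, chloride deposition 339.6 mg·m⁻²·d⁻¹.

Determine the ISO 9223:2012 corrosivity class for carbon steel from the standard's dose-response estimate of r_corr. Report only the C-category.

carbon steel: T>10 °C ⇒ hinge -0.054·(21.4−10) = -0.6156
  sulphur-dioxide contribution → 71.43 μm/a
  chloride contribution → 157.2 μm/a
  ⇒ r_corr(carbon steel) = 228.6 μm/a
229 μm/a falls in (200, 700] for carbon steel → category CX

CX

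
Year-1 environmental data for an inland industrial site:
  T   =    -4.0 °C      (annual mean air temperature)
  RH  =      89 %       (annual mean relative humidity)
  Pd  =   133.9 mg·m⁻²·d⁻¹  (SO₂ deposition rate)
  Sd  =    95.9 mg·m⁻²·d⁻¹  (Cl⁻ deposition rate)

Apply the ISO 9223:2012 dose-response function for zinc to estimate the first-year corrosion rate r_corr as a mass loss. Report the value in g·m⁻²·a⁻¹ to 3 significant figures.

r_corr = 30.4 g·m⁻²·a⁻¹

zinc: f(T) = +0.038·(T−10) [T≤10 °C] = -0.5320
  Pd branch = 0.0129·Pd^0.44·e^(0.046·RH+f) = 3.92 μm/a
  Sd branch = 0.0175·Sd^0.57·e^(0.008·RH+0.085·T) = 0.3422 μm/a
  sum: 3.92 + 0.3422 → r_corr = 4.263 μm/a
Convert to mass loss: 4.263 μm/a × 7.14 g/cm³ = 30.43 g·m⁻²·a⁻¹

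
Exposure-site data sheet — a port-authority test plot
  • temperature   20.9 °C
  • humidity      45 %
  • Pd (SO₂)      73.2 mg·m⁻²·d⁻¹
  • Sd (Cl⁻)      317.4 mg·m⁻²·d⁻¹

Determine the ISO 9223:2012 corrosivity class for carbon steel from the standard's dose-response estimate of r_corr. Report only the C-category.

carbon steel: f(T) = -0.054·(T−10) [T>10 °C] = -0.5886
  SO₂ term: 1.77·73.2^0.52·exp(0.02·45-0.5886) = 22.53
  Sd branch = 0.102·Sd^0.62·e^(0.033·RH+0.04·T) = 36.95 μm/a
  r_corr = 22.53 + 36.95 = 59.48 μm/a
59.5 μm/a falls in (50, 80] for carbon steel → category C4

C4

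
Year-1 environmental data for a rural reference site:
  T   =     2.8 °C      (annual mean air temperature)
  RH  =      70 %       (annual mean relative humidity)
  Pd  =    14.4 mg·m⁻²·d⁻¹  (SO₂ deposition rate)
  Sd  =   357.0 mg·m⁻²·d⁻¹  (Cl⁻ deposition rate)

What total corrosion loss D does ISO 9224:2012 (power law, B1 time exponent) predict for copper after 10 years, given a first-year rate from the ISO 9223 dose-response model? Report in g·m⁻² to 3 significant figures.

copper: T≤10 °C ⇒ hinge +0.126·(2.8−10) = -0.9072
  SO₂ term: 0.0053·14.4^0.26·exp(0.059·70-0.9072) = 0.2661
  Sd branch = 0.01025·Sd^0.27·e^(0.036·RH+0.049·T) = 0.7144 μm/a
  r_corr = 0.2661 + 0.7144 = 0.9805 μm/a
Long-term exponent b (ISO 9224 Table 2, B1) = 0.667
  D(10) = 0.9805 × 10^0.667 = 0.9805 × 4.645 = 4.555 μm
  Mass loss = 4.555 μm × 8.96 g/cm³ = 40.81 g·m⁻²

D(10) = 40.8 g·m⁻²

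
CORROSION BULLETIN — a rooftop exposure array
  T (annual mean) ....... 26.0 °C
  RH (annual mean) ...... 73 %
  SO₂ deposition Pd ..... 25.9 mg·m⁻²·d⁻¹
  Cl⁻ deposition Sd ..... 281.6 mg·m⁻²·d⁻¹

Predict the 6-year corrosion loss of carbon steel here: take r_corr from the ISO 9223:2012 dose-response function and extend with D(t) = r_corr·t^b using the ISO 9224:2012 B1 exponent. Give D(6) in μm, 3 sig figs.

carbon steel: temperature factor f = -0.054·(16.0) = -0.8640
  Pd branch = 1.77·Pd^0.52·e^(0.02·RH+f) = 17.45 μm/a
  Sd branch = 0.102·Sd^0.62·e^(0.033·RH+0.04·T) = 106 μm/a
  sum: 17.45 + 106 → r_corr = 123.4 μm/a
ISO 9224: D(t) = r_corr · t^b with b = 0.523 (carbon steel, B1)
  D(6) = 123.4 × 6^0.523 = 123.4 × 2.553 = 315.1 μm

D(6) = 315 μm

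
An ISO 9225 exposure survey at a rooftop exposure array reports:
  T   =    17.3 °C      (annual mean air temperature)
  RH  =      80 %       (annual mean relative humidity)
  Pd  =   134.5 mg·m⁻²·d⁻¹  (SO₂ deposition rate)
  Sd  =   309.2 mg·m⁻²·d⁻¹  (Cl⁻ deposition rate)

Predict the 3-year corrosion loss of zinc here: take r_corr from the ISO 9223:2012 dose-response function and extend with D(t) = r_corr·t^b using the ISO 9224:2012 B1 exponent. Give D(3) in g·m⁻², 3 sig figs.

zinc: temperature factor f = -0.071·(7.3) = -0.5183
  Pd branch = 0.0129·Pd^0.44·e^(0.046·RH+f) = 2.632 μm/a
  Cl⁻ term: 0.0175·309.2^0.57·exp(0.008·80+0.085·17.3) = 3.794
  sum: 2.632 + 3.794 → r_corr = 6.426 μm/a
Power-law: D(3) = r_corr · 3^0.813
  D(3) = 6.426 × 3^0.813 = 6.426 × 2.443 = 15.7 μm
  Mass loss = 15.7 μm × 7.14 g/cm³ = 112.1 g·m⁻²

D(3) = 112 g·m⁻²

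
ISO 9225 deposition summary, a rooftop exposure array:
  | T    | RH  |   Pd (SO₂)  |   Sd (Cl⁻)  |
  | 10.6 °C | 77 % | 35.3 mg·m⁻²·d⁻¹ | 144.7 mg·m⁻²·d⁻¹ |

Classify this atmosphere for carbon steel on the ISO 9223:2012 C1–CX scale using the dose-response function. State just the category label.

C5

carbon steel: f(T) = -0.054·(T−10) [T>10 °C] = -0.0324
  Pd branch = 1.77·Pd^0.52·e^(0.02·RH+f) = 51 μm/a
  Cl⁻ term: 0.102·144.7^0.62·exp(0.033·77+0.04·10.6) = 43.23
  sum: 51 + 43.23 → r_corr = 94.23 μm/a
ISO 9223 Table 2 (carbon steel): 80 < 94.2 ≤ 200 μm/a ⇒ C5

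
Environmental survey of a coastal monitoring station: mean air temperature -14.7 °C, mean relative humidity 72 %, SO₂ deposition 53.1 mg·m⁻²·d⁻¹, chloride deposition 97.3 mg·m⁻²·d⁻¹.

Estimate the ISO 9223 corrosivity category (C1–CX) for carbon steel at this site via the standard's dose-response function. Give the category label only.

carbon steel: T≤10 °C ⇒ hinge +0.150·(-14.7−10) = -3.7050
  Pd branch = 1.77·Pd^0.52·e^(0.02·RH+f) = 1.45 μm/a
  Cl⁻ term: 0.102·97.3^0.62·exp(0.033·72+0.04·-14.7) = 10.42
  r_corr = 1.45 + 10.42 = 11.87 μm/a
11.9 μm/a falls in (1.3, 25] for carbon steel → category C2

C2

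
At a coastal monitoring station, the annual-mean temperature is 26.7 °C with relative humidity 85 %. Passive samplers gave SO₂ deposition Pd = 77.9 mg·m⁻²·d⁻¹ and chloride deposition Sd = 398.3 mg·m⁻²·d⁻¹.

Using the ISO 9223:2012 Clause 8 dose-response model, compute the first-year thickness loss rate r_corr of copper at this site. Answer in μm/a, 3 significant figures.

r_corr = 4.72 μm/a

copper: T>10 °C ⇒ hinge -0.080·(26.7−10) = -1.3360
  sulphur-dioxide contribution → 0.6514 μm/a
  chloride contribution → 4.073 μm/a
  total first-year rate 4.724 μm/a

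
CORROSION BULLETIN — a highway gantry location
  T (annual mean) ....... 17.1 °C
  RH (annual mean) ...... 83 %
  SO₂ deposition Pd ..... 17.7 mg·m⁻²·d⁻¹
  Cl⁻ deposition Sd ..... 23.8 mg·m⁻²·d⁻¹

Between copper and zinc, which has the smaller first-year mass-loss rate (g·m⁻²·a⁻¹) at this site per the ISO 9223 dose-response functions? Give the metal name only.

copper: T>10 °C ⇒ hinge -0.080·(17.1−10) = -0.5680
  sulphur-dioxide contribution → 0.8488 μm/a
  chloride contribution → 1.107 μm/a
  ⇒ r_corr(copper) = 1.955 μm/a
  mass loss = 1.955 μm/a × 8.96 g/cm³ = 17.52 g·m⁻²·a⁻¹
zinc: T>10 °C ⇒ hinge -0.071·(17.1−10) = -0.5041
  sulphur-dioxide contribution → 1.256 μm/a
  chloride contribution → 0.8857 μm/a
  total first-year rate 2.141 μm/a
  mass loss = 2.141 μm/a × 7.14 g/cm³ = 15.29 g·m⁻²·a⁻¹
Ordering by g·m⁻²·a⁻¹: copper (17.5) > zinc (15.3)

zinc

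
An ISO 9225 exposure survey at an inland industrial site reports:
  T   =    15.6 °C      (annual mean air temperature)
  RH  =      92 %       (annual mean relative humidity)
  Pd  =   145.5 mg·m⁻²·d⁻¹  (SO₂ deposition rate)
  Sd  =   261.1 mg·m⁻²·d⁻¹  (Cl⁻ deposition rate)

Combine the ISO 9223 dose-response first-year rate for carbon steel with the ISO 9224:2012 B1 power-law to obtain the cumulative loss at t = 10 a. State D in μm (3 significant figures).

D(10) = 782 μm

carbon steel: f(T) = -0.054·(T−10) [T>10 °C] = -0.3024
  sulphur-dioxide contribution → 109.8 μm/a
  chloride contribution → 124.9 μm/a
  total first-year rate 234.7 μm/a
Long-term exponent b (ISO 9224 Table 2, B1) = 0.523
  D(10) = 234.7 × 10^0.523 = 234.7 × 3.334 = 782.4 μm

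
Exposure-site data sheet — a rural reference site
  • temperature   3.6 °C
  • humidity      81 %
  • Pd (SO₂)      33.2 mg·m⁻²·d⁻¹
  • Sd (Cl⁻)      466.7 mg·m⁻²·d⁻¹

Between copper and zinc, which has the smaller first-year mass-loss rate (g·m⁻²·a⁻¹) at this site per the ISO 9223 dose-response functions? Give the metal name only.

copper: T≤10 °C ⇒ hinge +0.126·(3.6−10) = -0.8064
  sulphur-dioxide contribution → 0.6999 μm/a
  chloride contribution → 1.187 μm/a
  ⇒ r_corr(copper) = 1.887 μm/a
  mass loss = 1.887 μm/a × 8.96 g/cm³ = 16.91 g·m⁻²·a⁻¹
zinc: temperature factor f = +0.038·(-6.4) = -0.2432
  sulphur-dioxide contribution → 1.961 μm/a
  chloride contribution → 1.509 μm/a
  ⇒ r_corr(zinc) = 3.47 μm/a
  mass loss = 3.47 μm/a × 7.14 g/cm³ = 24.78 g·m⁻²·a⁻¹
Ordering by g·m⁻²·a⁻¹: zinc (24.8) > copper (16.9)

copper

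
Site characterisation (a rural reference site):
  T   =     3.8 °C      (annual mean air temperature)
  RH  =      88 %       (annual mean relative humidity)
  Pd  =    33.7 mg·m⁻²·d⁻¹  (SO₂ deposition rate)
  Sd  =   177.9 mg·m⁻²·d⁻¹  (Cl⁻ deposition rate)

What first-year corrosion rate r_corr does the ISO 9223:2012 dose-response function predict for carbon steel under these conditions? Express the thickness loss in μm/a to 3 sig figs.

carbon steel: f(T) = +0.150·(T−10) [T≤10 °C] = -0.9300
  Pd branch = 1.77·Pd^0.52·e^(0.02·RH+f) = 25.28 μm/a
  Sd branch = 0.102·Sd^0.62·e^(0.033·RH+0.04·T) = 53.82 μm/a
  sum: 25.28 + 53.82 → r_corr = 79.1 μm/a

r_corr = 79.1 μm/a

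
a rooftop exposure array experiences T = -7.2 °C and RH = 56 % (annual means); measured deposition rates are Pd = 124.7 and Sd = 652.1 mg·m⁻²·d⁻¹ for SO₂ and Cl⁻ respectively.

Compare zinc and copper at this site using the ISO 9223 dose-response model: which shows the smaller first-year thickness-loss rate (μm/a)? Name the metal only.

copper

zinc: T≤10 °C ⇒ hinge +0.038·(-7.2−10) = -0.6536
  Pd branch = 0.0129·Pd^0.44·e^(0.046·RH+f) = 0.7373 μm/a
  Cl⁻ term: 0.0175·652.1^0.57·exp(0.008·56+0.085·-7.2) = 0.597
  r_corr = 0.7373 + 0.597 = 1.334 μm/a
copper: temperature factor f = +0.126·(-17.2) = -2.1672
  Pd branch = 0.0053·Pd^0.26·e^(0.059·RH+f) = 0.05793 μm/a
  Sd branch = 0.01025·Sd^0.27·e^(0.036·RH+0.049·T) = 0.3111 μm/a
  sum: 0.05793 + 0.3111 → r_corr = 0.369 μm/a
Ordering by μm/a: zinc (1.33) > copper (0.369)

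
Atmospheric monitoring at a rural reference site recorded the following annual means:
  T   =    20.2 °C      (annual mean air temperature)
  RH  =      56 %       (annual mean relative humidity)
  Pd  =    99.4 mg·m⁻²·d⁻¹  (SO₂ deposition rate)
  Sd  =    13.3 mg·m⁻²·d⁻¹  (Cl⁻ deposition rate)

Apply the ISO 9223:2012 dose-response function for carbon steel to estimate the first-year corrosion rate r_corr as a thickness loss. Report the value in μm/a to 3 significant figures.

r_corr = 41.4 μm/a

carbon steel: temperature factor f = -0.054·(10.2) = -0.5508
  SO₂ term: 1.77·99.4^0.52·exp(0.02·56-0.5508) = 34.18
  Cl⁻ term: 0.102·13.3^0.62·exp(0.033·56+0.04·20.2) = 7.226
  sum: 34.18 + 7.226 → r_corr = 41.41 μm/a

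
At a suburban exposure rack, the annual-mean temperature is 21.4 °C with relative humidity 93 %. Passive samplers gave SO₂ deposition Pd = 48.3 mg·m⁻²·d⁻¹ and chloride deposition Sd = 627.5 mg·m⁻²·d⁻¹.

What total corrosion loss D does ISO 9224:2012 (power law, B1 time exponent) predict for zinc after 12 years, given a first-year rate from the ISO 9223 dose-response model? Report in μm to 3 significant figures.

zinc: f(T) = -0.071·(T−10) [T>10 °C] = -0.8094
  Pd branch = 0.0129·Pd^0.44·e^(0.046·RH+f) = 2.28 μm/a
  Cl⁻ term: 0.0175·627.5^0.57·exp(0.008·93+0.085·21.4) = 8.928
  r_corr = 2.28 + 8.928 = 11.21 μm/a
Power-law: D(12) = r_corr · 12^0.813
  D(12) = 11.21 × 12^0.813 = 11.21 × 7.54 = 84.51 μm

D(12) = 84.5 μm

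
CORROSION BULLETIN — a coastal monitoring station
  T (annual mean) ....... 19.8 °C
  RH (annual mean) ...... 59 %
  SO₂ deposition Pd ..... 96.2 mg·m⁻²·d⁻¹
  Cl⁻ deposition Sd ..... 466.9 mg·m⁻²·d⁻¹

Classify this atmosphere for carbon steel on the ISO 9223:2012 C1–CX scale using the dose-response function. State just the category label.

C5

carbon steel: f(T) = -0.054·(T−10) [T>10 °C] = -0.5292
  SO₂ term: 1.77·96.2^0.52·exp(0.02·59-0.5292) = 36.46
  Sd branch = 0.102·Sd^0.62·e^(0.033·RH+0.04·T) = 71.29 μm/a
  r_corr = 36.46 + 71.29 = 107.8 μm/a
ISO 9223 Table 2 (carbon steel): 80 < 108 ≤ 200 μm/a ⇒ C5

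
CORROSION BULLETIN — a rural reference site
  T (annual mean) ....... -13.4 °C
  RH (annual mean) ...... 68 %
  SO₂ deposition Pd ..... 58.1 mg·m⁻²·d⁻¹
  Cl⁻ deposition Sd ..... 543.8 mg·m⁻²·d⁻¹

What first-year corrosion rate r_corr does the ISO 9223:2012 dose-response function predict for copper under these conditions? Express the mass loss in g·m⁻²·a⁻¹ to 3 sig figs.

r_corr = 3.41 g·m⁻²·a⁻¹

copper: temperature factor f = +0.126·(-23.4) = -2.9484
  sulphur-dioxide contribution → 0.04414 μm/a
  chloride contribution → 0.3367 μm/a
  ⇒ r_corr(copper) = 0.3809 μm/a
Convert to mass loss: 0.3809 μm/a × 8.96 g/cm³ = 3.413 g·m⁻²·a⁻¹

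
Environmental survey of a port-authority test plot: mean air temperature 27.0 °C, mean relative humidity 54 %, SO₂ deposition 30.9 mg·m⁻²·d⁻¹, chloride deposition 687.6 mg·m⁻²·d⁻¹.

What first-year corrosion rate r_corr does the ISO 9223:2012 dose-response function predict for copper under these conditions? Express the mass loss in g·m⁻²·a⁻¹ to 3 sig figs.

copper: temperature factor f = -0.080·(17.0) = -1.3600
  sulphur-dioxide contribution → 0.08029 μm/a
  chloride contribution → 1.569 μm/a
  ⇒ r_corr(copper) = 1.649 μm/a
Convert to mass loss: 1.649 μm/a × 8.96 g/cm³ = 14.78 g·m⁻²·a⁻¹

r_corr = 14.8 g·m⁻²·a⁻¹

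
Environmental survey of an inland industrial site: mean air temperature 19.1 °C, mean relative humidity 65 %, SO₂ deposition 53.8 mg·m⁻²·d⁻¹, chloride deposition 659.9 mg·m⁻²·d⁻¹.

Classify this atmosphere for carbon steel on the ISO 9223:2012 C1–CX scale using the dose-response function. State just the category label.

carbon steel: f(T) = -0.054·(T−10) [T>10 °C] = -0.4914
  SO₂ term: 1.77·53.8^0.52·exp(0.02·65-0.4914) = 31.56
  Cl⁻ term: 0.102·659.9^0.62·exp(0.033·65+0.04·19.1) = 104.7
  sum: 31.56 + 104.7 → r_corr = 136.3 μm/a
Category bounds: 80…200 μm/a bracket r_corr ⇒ C5

C5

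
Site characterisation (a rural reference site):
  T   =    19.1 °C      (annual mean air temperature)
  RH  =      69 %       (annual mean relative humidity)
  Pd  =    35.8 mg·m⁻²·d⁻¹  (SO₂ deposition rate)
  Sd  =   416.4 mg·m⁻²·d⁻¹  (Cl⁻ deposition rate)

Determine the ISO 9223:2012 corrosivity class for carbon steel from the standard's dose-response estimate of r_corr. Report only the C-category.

C5

carbon steel: T>10 °C ⇒ hinge -0.054·(19.1−10) = -0.4914
  SO₂ term: 1.77·35.8^0.52·exp(0.02·69-0.4914) = 27.66
  Sd branch = 0.102·Sd^0.62·e^(0.033·RH+0.04·T) = 89.82 μm/a
  r_corr = 27.66 + 89.82 = 117.5 μm/a
Category bounds: 80…200 μm/a bracket r_corr ⇒ C5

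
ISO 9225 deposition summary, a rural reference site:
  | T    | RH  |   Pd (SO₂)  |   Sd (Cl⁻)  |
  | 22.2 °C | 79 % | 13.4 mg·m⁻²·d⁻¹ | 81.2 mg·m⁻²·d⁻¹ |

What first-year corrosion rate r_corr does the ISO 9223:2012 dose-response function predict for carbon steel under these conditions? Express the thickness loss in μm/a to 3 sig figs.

carbon steel: T>10 °C ⇒ hinge -0.054·(22.2−10) = -0.6588
  Pd branch = 1.77·Pd^0.52·e^(0.02·RH+f) = 17.15 μm/a
  Cl⁻ term: 0.102·81.2^0.62·exp(0.033·79+0.04·22.2) = 51.33
  sum: 17.15 + 51.33 → r_corr = 68.48 μm/a

r_corr = 68.5 μm/a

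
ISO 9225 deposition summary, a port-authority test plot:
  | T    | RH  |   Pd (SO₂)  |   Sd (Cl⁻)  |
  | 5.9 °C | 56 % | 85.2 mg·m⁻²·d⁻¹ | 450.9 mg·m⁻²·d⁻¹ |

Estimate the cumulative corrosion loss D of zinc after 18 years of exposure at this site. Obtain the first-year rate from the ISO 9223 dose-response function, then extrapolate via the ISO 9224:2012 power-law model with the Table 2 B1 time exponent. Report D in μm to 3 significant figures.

D(18) = 26.2 μm

zinc: f(T) = +0.038·(T−10) [T≤10 °C] = -0.1558
  SO₂ term: 0.0129·85.2^0.44·exp(0.046·56-0.1558) = 1.026
  Sd branch = 0.0175·Sd^0.57·e^(0.008·RH+0.085·T) = 1.473 μm/a
  r_corr = 1.026 + 1.473 = 2.499 μm/a
Power-law: D(18) = r_corr · 18^0.813
  D(18) = 2.499 × 18^0.813 = 2.499 × 10.48 = 26.2 μm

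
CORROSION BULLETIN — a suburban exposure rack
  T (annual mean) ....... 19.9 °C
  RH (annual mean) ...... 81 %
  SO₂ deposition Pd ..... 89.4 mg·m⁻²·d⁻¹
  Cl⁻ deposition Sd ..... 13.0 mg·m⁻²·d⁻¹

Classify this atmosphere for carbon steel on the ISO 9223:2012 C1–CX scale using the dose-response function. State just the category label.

carbon steel: f(T) = -0.054·(T−10) [T>10 °C] = -0.5346
  Pd branch = 1.77·Pd^0.52·e^(0.02·RH+f) = 54.21 μm/a
  Cl⁻ term: 0.102·13.0^0.62·exp(0.033·81+0.04·19.9) = 16.06
  r_corr = 54.21 + 16.06 = 70.27 μm/a
Category bounds: 50…80 μm/a bracket r_corr ⇒ C4

C4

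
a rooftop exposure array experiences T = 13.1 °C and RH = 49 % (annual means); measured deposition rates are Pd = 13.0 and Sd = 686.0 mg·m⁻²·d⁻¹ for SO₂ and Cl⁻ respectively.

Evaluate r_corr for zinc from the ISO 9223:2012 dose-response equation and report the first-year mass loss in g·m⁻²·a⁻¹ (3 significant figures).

r_corr = 25.5 g·m⁻²·a⁻¹

zinc: T>10 °C ⇒ hinge -0.071·(13.1−10) = -0.2201
  Pd branch = 0.0129·Pd^0.44·e^(0.046·RH+f) = 0.3048 μm/a
  Cl⁻ term: 0.0175·686.0^0.57·exp(0.008·49+0.085·13.1) = 3.263
  r_corr = 0.3048 + 3.263 = 3.567 μm/a
Convert to mass loss: 3.567 μm/a × 7.14 g/cm³ = 25.47 g·m⁻²·a⁻¹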